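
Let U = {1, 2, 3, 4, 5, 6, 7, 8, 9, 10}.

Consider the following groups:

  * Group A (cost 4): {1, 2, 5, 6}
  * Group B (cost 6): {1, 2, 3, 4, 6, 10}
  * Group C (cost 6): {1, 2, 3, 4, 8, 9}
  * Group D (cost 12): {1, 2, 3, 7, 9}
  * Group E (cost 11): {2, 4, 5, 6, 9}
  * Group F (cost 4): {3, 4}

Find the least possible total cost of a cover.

A, B, C, D together cover every item (A ∪ B ∪ C ∪ D = {1, 2, 3, 4, 5, 6, 7, 8, 9, 10}); total cost 4 + 6 + 6 + 12 = 28.
No covering selection has total cost below 28.

28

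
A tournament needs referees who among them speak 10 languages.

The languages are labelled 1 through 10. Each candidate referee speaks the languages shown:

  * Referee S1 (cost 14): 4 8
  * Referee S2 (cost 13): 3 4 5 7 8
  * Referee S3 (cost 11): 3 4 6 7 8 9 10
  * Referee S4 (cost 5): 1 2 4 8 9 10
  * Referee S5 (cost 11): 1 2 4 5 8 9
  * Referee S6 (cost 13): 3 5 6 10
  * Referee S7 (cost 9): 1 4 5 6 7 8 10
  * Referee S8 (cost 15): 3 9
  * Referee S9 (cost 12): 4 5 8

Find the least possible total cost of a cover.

S3, S5 together cover every language (S3 ∪ S5 = {1, 2, 3, 4, 5, 6, 7, 8, 9, 10}); total cost 11 + 11 = 22.
The greedy pick S4, S7, S3 costs 25; no covering selection beats 22.

22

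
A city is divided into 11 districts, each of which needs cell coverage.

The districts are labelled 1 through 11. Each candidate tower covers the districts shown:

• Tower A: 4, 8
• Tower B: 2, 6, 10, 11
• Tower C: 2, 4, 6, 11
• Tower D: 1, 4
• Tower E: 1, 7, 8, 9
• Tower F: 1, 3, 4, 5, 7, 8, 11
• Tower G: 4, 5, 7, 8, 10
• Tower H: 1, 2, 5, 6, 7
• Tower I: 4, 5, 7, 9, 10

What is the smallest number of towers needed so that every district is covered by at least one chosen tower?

Take {F, H, I}. Their union is {1, 2, 3, 4, 5, 6, 7, 8, 9, 10, 11}, which is all 11 districts.
Only F contains 3, so F is forced; the remaining 4 districts need at least 2 more towers (each remaining tower adds at most 3) — so at least 3 towers are needed, and 3 is optimal.

3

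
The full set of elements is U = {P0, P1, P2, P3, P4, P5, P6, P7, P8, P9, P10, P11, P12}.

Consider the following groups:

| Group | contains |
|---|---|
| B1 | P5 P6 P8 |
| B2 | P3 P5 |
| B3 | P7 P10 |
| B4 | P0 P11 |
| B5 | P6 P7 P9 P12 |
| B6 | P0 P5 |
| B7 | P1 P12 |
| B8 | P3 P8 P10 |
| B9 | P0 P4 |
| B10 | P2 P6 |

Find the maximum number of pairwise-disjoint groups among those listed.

B2, B3, B7, B9, B10 are pairwise disjoint (B2={P3,P5}; B3={P7,P10}; B7={P1,P12}; B9={P0,P4}; B10={P2,P6}).
Every remaining group overlaps one of these, and no 6 of the listed groups are pairwise disjoint, so 5 is the maximum.

5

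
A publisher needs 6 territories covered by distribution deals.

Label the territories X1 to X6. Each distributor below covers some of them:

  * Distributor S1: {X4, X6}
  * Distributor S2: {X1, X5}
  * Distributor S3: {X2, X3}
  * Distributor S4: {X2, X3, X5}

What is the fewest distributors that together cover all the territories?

3

Take {S1, S2, S3}. Their union is {X1, X2, X3, X4, X5, X6}, which is all 6 territories.
Only S2 contains X1, so S2 is forced; the remaining 4 territories need at least 2 more distributors (each remaining distributor adds at most 2) — so at least 3 distributors are needed, and 3 is optimal.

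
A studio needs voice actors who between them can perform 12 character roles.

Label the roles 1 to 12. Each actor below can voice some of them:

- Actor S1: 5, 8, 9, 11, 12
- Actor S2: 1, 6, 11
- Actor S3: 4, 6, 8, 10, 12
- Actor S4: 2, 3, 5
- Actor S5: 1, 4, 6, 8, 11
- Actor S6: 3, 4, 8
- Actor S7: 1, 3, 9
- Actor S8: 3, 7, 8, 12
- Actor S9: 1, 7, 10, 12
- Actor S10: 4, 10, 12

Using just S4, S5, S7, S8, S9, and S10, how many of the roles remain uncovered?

Union of S4, S5, S7, S8, S9, S10 = {1, 2, 3, 4, 5, 6, 7, 8, 9, 10, 11, 12} — that's every role, so 0 are uncovered.

0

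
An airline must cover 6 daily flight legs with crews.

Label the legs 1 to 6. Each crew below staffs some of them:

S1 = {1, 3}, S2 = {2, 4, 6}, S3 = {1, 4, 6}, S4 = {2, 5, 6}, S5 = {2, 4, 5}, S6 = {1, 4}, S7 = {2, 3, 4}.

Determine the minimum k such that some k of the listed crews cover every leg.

S1 and S2 and S5 together: S1 ∪ S2 ∪ S5 = {1, 2, 3, 4, 5, 6} — every leg is covered.
No 2 of the 7 crews cover everything (all 21 combinations miss at least one leg), so 3 is optimal.

3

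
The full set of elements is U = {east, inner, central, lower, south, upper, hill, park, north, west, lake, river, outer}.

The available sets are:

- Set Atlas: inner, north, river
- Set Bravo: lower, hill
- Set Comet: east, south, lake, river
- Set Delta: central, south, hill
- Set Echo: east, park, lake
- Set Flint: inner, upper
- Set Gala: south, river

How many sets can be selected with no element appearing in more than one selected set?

4

Bravo, Echo, Flint, Gala are pairwise disjoint (Bravo={lower,hill}; Echo={east,park,lake}; Flint={inner,upper}; Gala={south,river}).
Every remaining set overlaps one of these, and no 5 of the listed sets are pairwise disjoint, so 4 is the maximum.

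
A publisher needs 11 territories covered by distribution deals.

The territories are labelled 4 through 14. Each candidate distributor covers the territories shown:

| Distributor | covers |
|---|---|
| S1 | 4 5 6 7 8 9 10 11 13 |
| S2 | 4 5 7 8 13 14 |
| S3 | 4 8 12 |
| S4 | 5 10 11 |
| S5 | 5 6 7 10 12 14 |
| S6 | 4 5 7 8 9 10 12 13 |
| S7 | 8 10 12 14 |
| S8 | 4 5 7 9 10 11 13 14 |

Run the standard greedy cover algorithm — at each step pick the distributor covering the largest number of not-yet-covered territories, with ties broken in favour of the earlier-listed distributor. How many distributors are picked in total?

2

Greedy: pick S1 (covers 9 new) → pick S5 (covers 2 new). Total picks: 2.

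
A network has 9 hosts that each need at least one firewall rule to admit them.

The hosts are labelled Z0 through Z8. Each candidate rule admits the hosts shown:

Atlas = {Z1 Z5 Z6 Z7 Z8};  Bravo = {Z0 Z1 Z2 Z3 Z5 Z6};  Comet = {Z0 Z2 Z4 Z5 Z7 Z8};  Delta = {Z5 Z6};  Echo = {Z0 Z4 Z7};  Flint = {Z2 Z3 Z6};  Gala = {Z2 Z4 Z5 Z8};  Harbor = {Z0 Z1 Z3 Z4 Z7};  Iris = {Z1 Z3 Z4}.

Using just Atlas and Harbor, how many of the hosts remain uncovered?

Union of Atlas, Harbor = {Z0, Z1, Z3, Z4, Z5, Z6, Z7, Z8}.
Not covered: Z2 — 1 host.

1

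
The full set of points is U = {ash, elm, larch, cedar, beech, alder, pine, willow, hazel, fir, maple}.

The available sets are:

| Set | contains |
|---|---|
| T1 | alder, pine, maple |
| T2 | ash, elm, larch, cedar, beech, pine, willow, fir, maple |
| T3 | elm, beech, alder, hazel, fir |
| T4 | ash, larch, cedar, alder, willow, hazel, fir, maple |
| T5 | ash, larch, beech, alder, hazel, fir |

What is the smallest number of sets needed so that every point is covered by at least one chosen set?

Take {T2, T3}. Their union is {ash, elm, larch, cedar, beech, alder, pine, willow, hazel, fir, maple}, which is all 11 points.
No single set has all 11 points (the largest, T2, has 9), so 2 is optimal.

2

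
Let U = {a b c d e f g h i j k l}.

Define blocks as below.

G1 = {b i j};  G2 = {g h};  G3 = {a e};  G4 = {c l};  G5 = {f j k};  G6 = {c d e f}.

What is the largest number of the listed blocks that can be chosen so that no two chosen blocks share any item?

4

G1, G2, G3, G4 are pairwise disjoint (G1={b,i,j}; G2={g,h}; G3={a,e}; G4={c,l}).
Every remaining block overlaps one of these, and no 5 of the listed blocks are pairwise disjoint, so 4 is the maximum.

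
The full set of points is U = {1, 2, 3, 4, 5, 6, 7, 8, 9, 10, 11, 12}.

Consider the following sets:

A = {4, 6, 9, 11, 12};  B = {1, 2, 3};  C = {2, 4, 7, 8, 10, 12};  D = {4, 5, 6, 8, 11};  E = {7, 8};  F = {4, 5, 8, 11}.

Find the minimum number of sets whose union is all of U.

A and B and C and F together: A ∪ B ∪ C ∪ F = {1, 2, 3, 4, 5, 6, 7, 8, 9, 10, 11, 12} — every point is covered.
No 3 of the 6 sets cover everything (all 20 combinations miss at least one point), so 4 is optimal.

4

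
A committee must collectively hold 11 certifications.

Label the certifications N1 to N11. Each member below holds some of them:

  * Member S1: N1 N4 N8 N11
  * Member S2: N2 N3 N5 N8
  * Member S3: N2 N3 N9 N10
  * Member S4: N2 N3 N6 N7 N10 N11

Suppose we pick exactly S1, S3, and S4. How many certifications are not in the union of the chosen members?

Union of S1, S3, S4 = {N1, N2, N3, N4, N6, N7, N8, N9, N10, N11}.
Not covered: N5 — 1 certification.

1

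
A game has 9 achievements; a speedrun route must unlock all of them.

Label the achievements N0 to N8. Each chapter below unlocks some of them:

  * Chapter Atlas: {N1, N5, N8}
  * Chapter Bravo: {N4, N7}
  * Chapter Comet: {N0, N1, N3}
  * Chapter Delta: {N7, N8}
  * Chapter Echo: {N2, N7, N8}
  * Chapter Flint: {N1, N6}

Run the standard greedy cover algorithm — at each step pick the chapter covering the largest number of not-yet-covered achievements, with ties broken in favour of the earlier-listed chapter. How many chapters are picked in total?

Greedy: pick Atlas (covers 3 new) → pick Bravo (covers 2 new) → pick Comet (covers 2 new) → pick Echo (covers 1 new) → pick Flint (covers 1 new). Total picks: 5.

5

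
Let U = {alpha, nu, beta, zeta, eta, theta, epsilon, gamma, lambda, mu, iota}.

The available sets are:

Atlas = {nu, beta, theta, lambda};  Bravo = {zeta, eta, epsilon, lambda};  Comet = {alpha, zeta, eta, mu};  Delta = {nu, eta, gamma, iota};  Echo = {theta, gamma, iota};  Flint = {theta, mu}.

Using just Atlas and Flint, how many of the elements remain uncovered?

Union of Atlas, Flint = {nu, beta, theta, lambda, mu}.
Not covered: alpha, zeta, eta, epsilon, gamma, iota — 6 elements.

6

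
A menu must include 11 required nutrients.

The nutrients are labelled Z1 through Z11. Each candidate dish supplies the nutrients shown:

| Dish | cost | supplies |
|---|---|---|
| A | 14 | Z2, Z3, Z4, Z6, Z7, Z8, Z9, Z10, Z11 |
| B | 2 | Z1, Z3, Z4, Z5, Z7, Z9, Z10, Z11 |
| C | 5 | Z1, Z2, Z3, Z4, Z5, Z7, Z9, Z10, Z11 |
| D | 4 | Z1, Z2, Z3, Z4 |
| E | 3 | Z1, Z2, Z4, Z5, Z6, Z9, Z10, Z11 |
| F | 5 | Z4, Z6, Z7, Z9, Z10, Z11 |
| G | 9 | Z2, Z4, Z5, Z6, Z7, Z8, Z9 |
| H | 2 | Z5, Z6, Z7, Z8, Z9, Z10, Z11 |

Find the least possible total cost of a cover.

6

D, H together cover every nutrient (D ∪ H = {Z1, Z2, Z3, Z4, Z5, Z6, Z7, Z8, Z9, Z10, Z11}); total cost 4 + 2 = 6.
The greedy pick B, H, E costs 7; no covering selection beats 6.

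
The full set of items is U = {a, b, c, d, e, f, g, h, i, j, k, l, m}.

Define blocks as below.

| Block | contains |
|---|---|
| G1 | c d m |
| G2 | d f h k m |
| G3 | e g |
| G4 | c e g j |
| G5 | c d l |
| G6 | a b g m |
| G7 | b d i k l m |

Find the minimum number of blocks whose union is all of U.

4

G2, G4, G6, and G7 cover everything between them: the union {a, b, c, d, e, f, g, h, i, j, k, l, m} is all of U.
Only G6 contains a, so G6 is forced; the remaining 9 items need at least 3 more blocks (each remaining block adds at most 4) — so at least 4 blocks are needed, and 4 is optimal.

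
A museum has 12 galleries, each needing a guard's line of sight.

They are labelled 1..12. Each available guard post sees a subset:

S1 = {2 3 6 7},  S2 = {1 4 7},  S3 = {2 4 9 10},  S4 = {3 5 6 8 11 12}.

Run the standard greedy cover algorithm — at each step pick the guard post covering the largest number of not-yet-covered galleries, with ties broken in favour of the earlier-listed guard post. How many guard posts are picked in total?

3

Greedy: pick S4 (covers 6 new) → pick S3 (covers 4 new) → pick S2 (covers 2 new). Total picks: 3.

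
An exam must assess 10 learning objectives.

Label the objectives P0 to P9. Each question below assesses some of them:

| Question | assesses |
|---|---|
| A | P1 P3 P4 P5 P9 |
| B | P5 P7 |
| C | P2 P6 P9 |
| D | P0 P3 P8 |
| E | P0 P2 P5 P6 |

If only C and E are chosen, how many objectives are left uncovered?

5

Union of C, E = {P0, P2, P5, P6, P9}.
Not covered: P1, P3, P4, P7, P8 — 5 objectives.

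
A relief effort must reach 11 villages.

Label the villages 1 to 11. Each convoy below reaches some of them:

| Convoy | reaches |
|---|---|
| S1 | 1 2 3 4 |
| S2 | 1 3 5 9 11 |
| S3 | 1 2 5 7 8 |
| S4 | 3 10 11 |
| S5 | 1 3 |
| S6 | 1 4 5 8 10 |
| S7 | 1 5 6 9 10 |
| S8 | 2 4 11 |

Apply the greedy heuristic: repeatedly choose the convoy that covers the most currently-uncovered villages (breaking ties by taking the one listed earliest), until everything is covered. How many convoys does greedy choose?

4

Greedy: pick S2 (covers 5 new) → pick S3 (covers 3 new) → pick S6 (covers 2 new) → pick S7 (covers 1 new). Total picks: 4.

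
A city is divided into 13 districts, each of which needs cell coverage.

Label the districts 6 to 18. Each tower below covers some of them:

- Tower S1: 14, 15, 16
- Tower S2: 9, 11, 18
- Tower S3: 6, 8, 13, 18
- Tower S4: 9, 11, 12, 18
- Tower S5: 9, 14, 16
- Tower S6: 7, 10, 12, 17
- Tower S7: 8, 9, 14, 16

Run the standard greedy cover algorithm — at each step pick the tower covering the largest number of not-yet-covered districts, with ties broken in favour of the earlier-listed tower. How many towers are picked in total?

Greedy: pick S3 (covers 4 new) → pick S6 (covers 4 new) → pick S1 (covers 3 new) → pick S2 (covers 2 new). Total picks: 4.

4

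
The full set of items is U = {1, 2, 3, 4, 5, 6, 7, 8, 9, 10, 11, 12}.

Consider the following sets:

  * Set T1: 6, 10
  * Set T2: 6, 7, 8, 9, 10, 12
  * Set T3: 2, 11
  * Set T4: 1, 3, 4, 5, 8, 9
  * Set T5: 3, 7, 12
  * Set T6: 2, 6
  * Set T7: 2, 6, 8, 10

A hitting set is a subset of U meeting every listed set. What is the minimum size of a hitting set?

The 3 items {3, 6, 11} hit every set.
The sets T1, T3, T5 are pairwise disjoint, so any hitting set needs a separate item for each — at least 3. Hence 3 is optimal.

3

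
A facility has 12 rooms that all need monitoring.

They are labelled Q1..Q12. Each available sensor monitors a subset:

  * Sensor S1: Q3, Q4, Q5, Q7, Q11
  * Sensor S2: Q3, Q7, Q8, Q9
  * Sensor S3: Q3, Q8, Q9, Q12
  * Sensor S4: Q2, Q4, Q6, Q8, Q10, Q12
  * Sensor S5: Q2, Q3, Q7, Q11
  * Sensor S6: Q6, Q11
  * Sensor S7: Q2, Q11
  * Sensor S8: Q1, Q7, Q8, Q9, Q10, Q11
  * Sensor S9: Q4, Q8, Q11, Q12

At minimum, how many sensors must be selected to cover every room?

3

S1 and S4 and S8 together: S1 ∪ S4 ∪ S8 = {Q1, Q2, Q3, Q4, Q5, Q6, Q7, Q8, Q9, Q10, Q11, Q12} — every room is covered.
Only S8 contains Q1, so S8 is forced; the remaining 6 rooms need at least 2 more sensors (each remaining sensor adds at most 4) — so at least 3 sensors are needed, and 3 is optimal.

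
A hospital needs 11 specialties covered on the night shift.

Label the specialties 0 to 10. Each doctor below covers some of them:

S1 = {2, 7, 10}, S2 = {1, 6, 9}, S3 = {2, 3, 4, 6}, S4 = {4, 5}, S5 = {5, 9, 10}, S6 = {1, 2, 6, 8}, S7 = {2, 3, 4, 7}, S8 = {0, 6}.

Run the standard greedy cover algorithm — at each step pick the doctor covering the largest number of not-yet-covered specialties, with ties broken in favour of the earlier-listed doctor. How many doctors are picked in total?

Greedy: pick S3 (covers 4 new) → pick S5 (covers 3 new) → pick S6 (covers 2 new) → pick S1 (covers 1 new) → pick S8 (covers 1 new). Total picks: 5.
(The true minimum cover uses only 4 doctors, so greedy is not optimal here.)

5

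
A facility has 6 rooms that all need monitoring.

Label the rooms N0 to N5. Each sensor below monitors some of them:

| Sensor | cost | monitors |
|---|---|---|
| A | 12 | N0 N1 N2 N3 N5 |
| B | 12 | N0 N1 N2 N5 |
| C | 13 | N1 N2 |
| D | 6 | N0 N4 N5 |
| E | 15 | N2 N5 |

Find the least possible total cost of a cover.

A, D together cover every room (A ∪ D = {N0, N1, N2, N3, N4, N5}); total cost 12 + 6 = 18.
No covering selection has total cost below 18.

18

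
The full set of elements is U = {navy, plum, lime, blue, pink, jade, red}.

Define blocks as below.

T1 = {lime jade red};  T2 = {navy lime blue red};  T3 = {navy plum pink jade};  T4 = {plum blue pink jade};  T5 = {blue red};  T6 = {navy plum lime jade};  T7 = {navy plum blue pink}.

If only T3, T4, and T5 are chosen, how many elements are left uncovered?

1

Union of T3, T4, T5 = {navy, plum, blue, pink, jade, red}.
Not covered: lime — 1 element.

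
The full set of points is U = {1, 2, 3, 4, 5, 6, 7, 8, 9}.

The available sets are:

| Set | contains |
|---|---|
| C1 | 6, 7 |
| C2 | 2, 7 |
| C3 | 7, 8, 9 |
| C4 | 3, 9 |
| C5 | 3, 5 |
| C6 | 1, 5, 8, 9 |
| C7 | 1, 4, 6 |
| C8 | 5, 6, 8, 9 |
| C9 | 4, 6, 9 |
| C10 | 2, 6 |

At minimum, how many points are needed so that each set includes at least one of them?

4

H = {5, 6, 7, 9} meets every set (each contains at least one member of H), and |H| = 4.
No choice of 3 points meets every set, so 4 is the minimum.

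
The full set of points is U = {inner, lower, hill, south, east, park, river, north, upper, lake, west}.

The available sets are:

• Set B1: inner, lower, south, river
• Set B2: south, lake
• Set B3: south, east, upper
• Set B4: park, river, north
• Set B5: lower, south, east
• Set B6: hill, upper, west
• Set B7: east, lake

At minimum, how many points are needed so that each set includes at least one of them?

Take H = {hill, east, river, lake}. Each listed set contains at least one of these, so H is a hitting set of size 4.
No choice of 3 points meets every set, so 4 is the minimum.

4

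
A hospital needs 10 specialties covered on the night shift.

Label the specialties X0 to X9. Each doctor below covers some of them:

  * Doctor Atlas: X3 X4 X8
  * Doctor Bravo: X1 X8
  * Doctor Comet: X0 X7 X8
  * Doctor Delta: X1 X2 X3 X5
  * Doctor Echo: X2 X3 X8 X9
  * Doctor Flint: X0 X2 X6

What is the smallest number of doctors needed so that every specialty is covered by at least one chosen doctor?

5

Take {Atlas, Comet, Delta, Echo, Flint}. Their union is {X0, X1, X2, X3, X4, X5, X6, X7, X8, X9}, which is all 10 specialties.
No 4 of the 6 doctors cover everything (all 15 combinations miss at least one specialty), so 5 is optimal.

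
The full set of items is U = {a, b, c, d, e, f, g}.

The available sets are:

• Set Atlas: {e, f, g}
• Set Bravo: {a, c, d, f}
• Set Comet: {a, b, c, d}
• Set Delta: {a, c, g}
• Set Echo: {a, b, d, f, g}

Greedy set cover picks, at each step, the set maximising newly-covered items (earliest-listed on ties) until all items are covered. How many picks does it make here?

Greedy: pick Echo (covers 5 new) → pick Atlas (covers 1 new) → pick Bravo (covers 1 new). Total picks: 3.
(The true minimum cover uses only 2 sets, so greedy is not optimal here.)

3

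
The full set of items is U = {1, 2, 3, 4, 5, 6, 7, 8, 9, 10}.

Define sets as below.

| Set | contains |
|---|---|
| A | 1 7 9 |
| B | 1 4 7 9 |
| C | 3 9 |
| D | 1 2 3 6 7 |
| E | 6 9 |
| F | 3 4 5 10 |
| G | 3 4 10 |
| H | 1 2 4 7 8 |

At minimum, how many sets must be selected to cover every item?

Take {E, F, H}. Their union is {1, 2, 3, 4, 5, 6, 7, 8, 9, 10}, which is all 10 items.
Only F contains 5, so F is forced; the remaining 6 items need at least 2 more sets (each remaining set adds at most 4) — so at least 3 sets are needed, and 3 is optimal.

3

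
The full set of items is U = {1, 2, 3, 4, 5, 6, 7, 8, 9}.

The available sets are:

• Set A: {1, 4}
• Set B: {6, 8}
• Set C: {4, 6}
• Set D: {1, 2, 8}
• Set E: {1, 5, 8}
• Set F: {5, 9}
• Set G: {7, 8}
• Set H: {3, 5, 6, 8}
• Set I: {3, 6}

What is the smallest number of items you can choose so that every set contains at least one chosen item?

4

Take T = {1, 6, 8, 9}. Each listed set contains at least one of these, so T is a hitting set of size 4.
The sets A, F, G, I are pairwise disjoint, so any hitting set needs a separate item for each — at least 4. Hence 4 is optimal.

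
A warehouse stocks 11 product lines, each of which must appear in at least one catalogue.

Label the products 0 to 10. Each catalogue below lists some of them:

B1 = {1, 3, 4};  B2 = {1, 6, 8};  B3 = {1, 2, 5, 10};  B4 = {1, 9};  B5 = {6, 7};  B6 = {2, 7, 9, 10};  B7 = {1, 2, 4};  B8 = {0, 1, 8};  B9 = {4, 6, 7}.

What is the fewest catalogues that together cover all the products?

5

Take {B1, B3, B4, B5, B8}. Their union is {0, 1, 2, 3, 4, 5, 6, 7, 8, 9, 10}, which is all 11 products.
No 4 of the 9 catalogues cover everything (all 126 combinations miss at least one product), so 5 is optimal.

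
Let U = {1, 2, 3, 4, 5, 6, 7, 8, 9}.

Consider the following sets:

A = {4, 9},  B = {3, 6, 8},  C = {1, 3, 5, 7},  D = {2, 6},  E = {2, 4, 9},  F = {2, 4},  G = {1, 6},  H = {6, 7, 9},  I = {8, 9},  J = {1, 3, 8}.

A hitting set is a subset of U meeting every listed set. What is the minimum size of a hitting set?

4

The 4 items {3, 4, 6, 9} hit every set.
No choice of 3 items meets every set, so 4 is the minimum.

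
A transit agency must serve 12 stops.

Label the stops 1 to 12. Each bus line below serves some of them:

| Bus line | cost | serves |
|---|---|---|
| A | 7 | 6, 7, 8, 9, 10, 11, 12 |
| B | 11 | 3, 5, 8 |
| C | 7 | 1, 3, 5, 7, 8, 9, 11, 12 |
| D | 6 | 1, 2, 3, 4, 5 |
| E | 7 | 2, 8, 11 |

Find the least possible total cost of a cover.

A, D together cover every stop (A ∪ D = {1, 2, 3, 4, 5, 6, 7, 8, 9, 10, 11, 12}); total cost 7 + 6 = 13.
The greedy pick C, D, A costs 20; no covering selection beats 13.

13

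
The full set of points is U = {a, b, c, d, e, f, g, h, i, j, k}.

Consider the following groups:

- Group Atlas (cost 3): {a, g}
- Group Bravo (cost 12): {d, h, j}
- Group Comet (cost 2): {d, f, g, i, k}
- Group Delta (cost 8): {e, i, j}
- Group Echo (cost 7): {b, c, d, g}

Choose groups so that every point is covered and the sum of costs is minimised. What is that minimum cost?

32

Atlas, Bravo, Comet, Delta, Echo together cover every point (Atlas ∪ Bravo ∪ Comet ∪ Delta ∪ Echo = {a, b, c, d, e, f, g, h, i, j, k}); total cost 3 + 12 + 2 + 8 + 7 = 32.
No covering selection has total cost below 32.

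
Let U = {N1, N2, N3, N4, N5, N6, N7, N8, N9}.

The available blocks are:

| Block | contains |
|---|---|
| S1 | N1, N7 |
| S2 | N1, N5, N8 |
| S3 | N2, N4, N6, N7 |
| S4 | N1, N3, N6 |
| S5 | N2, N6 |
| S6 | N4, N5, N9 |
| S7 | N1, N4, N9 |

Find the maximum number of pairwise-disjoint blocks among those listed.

S1, S5, S6 are pairwise disjoint (S1={N1,N7}; S5={N2,N6}; S6={N4,N5,N9}).
Every remaining block overlaps one of these, and no 4 of the listed blocks are pairwise disjoint, so 3 is the maximum.

3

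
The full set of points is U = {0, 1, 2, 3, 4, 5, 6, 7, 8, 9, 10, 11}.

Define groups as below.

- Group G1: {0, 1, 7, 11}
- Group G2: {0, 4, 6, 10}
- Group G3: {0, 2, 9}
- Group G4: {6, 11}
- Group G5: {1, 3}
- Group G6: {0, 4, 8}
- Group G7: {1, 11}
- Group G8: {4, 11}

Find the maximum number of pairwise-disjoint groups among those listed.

G3, G4, G5 are pairwise disjoint (G3={0,2,9}; G4={6,11}; G5={1,3}).
Every remaining group overlaps one of these, and no 4 of the listed groups are pairwise disjoint, so 3 is the maximum.

3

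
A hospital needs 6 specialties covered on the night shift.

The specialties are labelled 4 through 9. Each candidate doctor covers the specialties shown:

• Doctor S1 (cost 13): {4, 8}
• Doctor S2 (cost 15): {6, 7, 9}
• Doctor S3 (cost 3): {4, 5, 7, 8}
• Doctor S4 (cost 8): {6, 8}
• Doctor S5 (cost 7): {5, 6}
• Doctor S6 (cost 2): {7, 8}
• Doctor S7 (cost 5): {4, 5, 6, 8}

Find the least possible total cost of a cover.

18

S2, S3 together cover every specialty (S2 ∪ S3 = {4, 5, 6, 7, 8, 9}); total cost 15 + 3 = 18.
The greedy pick S3, S7, S2 costs 23; no covering selection beats 18.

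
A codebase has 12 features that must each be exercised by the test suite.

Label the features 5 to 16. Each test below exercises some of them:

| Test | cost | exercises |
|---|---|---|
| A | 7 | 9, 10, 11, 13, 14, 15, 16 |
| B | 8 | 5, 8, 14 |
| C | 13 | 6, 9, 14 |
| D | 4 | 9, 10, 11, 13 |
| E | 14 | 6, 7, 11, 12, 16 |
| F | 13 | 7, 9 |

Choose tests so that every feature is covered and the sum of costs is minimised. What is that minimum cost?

29

A, B, E together cover every feature (A ∪ B ∪ E = {5, 6, 7, 8, 9, 10, 11, 12, 13, 14, 15, 16}); total cost 7 + 8 + 14 = 29.
No covering selection has total cost below 29.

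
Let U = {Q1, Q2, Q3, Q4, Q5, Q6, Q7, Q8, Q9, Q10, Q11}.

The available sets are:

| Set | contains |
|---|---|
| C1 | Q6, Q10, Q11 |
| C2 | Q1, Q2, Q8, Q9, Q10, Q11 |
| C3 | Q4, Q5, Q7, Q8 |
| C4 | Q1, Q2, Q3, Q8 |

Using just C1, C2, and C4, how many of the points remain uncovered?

Union of C1, C2, C4 = {Q1, Q2, Q3, Q6, Q8, Q9, Q10, Q11}.
Not covered: Q4, Q5, Q7 — 3 points.

3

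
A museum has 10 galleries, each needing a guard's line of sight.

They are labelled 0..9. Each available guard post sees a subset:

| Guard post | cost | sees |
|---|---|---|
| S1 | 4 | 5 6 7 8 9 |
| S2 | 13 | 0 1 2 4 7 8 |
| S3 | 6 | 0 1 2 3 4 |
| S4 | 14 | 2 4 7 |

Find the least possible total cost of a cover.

S1, S3 together cover every gallery (S1 ∪ S3 = {0, 1, 2, 3, 4, 5, 6, 7, 8, 9}); total cost 4 + 6 = 10.
No covering selection has total cost below 10.

10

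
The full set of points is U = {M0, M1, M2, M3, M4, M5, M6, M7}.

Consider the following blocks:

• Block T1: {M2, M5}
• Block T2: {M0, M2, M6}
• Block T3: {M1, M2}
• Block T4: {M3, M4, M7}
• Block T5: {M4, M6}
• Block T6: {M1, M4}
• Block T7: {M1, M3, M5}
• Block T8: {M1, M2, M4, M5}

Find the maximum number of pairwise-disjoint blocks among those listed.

2

T1, T4 are pairwise disjoint (T1={M2,M5}; T4={M3,M4,M7}).
Every remaining block overlaps one of these, and no 3 of the listed blocks are pairwise disjoint, so 2 is the maximum.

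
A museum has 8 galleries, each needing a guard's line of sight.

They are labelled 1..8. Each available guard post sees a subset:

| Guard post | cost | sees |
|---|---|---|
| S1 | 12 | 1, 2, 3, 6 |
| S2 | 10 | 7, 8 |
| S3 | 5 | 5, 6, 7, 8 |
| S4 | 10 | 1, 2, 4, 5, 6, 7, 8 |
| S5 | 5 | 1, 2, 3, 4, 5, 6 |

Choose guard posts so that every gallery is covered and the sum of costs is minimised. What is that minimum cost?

S3, S5 together cover every gallery (S3 ∪ S5 = {1, 2, 3, 4, 5, 6, 7, 8}); total cost 5 + 5 = 10.
No covering selection has total cost below 10.

10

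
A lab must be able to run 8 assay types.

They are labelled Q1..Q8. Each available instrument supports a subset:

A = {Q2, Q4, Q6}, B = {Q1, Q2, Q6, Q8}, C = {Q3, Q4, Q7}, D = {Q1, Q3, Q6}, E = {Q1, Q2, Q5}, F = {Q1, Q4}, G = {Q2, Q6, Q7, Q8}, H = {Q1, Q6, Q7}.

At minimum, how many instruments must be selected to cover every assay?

3

C and E and G together: C ∪ E ∪ G = {Q1, Q2, Q3, Q4, Q5, Q6, Q7, Q8} — every assay is covered.
Only E contains Q5, so E is forced; the remaining 5 assays need at least 2 more instruments (each remaining instrument adds at most 3) — so at least 3 instruments are needed, and 3 is optimal.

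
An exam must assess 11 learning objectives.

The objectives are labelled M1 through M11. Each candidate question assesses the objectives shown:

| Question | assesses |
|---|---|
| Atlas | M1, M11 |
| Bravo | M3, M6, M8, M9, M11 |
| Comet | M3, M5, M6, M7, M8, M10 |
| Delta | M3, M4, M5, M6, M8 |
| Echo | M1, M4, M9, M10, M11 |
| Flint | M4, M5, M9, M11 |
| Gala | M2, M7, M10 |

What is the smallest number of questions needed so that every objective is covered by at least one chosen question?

3

Take {Delta, Echo, Gala}. Their union is {M1, M2, M3, M4, M5, M6, M7, M8, M9, M10, M11}, which is all 11 objectives.
Only Gala contains M2, so Gala is forced; the remaining 8 objectives need at least 2 more questions (each remaining question adds at most 5) — so at least 3 questions are needed, and 3 is optimal.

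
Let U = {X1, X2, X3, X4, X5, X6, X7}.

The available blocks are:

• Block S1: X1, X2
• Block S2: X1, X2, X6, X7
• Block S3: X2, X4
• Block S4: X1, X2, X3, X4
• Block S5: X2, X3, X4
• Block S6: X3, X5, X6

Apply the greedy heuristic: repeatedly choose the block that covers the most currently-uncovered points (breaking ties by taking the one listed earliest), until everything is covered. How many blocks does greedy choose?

3

Greedy: pick S2 (covers 4 new) → pick S4 (covers 2 new) → pick S6 (covers 1 new). Total picks: 3.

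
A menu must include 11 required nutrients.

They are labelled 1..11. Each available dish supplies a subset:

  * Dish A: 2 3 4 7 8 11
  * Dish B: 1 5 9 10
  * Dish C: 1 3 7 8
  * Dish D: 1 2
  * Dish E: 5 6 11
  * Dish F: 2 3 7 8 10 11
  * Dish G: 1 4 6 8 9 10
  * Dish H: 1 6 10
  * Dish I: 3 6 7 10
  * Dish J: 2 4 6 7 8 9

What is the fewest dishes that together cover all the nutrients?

E and F and G together: E ∪ F ∪ G = {1, 2, 3, 4, 5, 6, 7, 8, 9, 10, 11} — every nutrient is covered.
No 2 of the 10 dishes cover everything (all 45 combinations miss at least one nutrient), so 3 is optimal.

3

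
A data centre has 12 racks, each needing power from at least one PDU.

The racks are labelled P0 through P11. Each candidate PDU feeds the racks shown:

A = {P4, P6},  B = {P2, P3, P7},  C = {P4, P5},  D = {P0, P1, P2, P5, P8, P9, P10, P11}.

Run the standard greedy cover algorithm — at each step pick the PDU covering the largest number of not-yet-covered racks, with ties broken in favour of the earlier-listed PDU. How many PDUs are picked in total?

Greedy: pick D (covers 8 new) → pick A (covers 2 new) → pick B (covers 2 new). Total picks: 3.

3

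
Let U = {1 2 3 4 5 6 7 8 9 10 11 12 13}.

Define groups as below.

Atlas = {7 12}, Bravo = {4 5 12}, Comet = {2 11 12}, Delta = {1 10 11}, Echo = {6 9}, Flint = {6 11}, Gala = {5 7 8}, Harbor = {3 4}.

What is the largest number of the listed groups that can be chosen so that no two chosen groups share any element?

Atlas, Delta, Echo, Harbor are pairwise disjoint (Atlas={7,12}; Delta={1,10,11}; Echo={6,9}; Harbor={3,4}).
Every remaining group overlaps one of these, and no 5 of the listed groups are pairwise disjoint, so 4 is the maximum.

4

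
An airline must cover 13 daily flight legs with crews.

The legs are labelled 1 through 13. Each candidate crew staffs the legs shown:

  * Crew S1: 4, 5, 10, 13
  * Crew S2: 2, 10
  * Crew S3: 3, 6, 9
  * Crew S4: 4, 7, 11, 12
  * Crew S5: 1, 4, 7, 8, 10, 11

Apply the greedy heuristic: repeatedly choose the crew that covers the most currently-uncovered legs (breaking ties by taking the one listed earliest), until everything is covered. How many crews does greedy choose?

Greedy: pick S5 (covers 6 new) → pick S3 (covers 3 new) → pick S1 (covers 2 new) → pick S2 (covers 1 new) → pick S4 (covers 1 new). Total picks: 5.

5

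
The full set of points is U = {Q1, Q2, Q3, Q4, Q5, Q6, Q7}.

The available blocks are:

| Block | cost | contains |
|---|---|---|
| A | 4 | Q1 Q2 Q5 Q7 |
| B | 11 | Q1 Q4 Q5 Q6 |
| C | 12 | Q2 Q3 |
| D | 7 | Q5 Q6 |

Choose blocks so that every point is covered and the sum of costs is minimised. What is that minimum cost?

A, B, C together cover every point (A ∪ B ∪ C = {Q1, Q2, Q3, Q4, Q5, Q6, Q7}); total cost 4 + 11 + 12 = 27.
No covering selection has total cost below 27.

27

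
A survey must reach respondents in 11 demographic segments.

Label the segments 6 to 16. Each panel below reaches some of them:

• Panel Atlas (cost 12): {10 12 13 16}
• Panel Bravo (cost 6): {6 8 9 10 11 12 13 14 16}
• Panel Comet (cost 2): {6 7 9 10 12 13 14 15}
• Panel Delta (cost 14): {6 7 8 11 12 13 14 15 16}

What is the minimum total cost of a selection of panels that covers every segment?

Bravo, Comet together cover every segment (Bravo ∪ Comet = {6, 7, 8, 9, 10, 11, 12, 13, 14, 15, 16}); total cost 6 + 2 = 8.
No covering selection has total cost below 8.

8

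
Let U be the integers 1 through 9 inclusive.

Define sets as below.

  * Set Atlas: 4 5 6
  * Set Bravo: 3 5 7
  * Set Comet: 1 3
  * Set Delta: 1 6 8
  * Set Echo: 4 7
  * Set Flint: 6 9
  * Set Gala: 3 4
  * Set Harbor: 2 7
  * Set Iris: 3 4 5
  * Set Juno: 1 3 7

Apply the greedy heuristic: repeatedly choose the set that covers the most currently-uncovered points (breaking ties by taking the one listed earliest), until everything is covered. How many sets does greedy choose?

5

Greedy: pick Atlas (covers 3 new) → pick Juno (covers 3 new) → pick Delta (covers 1 new) → pick Flint (covers 1 new) → pick Harbor (covers 1 new). Total picks: 5.
(The true minimum cover uses only 4 sets, so greedy is not optimal here.)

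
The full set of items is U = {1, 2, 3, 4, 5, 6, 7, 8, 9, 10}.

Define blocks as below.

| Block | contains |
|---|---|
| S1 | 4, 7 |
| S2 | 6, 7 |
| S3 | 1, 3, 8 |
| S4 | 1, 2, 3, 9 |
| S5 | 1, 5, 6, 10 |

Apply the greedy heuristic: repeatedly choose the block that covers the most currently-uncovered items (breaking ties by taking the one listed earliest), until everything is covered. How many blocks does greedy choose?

Greedy: pick S4 (covers 4 new) → pick S5 (covers 3 new) → pick S1 (covers 2 new) → pick S3 (covers 1 new). Total picks: 4.

4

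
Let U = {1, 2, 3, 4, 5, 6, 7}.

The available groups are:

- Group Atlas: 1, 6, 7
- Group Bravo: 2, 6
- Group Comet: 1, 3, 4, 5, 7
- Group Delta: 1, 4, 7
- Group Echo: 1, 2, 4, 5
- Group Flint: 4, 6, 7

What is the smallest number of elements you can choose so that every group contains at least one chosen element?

2

H = {4, 6} meets every group (each contains at least one member of H), and |H| = 2.
The groups Bravo, Delta are pairwise disjoint, so any hitting set needs a separate element for each — at least 2. Hence 2 is optimal.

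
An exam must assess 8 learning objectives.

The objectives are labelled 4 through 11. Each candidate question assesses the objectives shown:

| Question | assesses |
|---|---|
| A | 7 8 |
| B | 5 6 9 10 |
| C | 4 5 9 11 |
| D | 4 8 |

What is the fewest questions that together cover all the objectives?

Take {A, B, C}. Their union is {4, 5, 6, 7, 8, 9, 10, 11}, which is all 8 objectives.
Only B contains 6, so B is forced; the remaining 4 objectives need at least 2 more questions (each remaining question adds at most 2) — so at least 3 questions are needed, and 3 is optimal.

3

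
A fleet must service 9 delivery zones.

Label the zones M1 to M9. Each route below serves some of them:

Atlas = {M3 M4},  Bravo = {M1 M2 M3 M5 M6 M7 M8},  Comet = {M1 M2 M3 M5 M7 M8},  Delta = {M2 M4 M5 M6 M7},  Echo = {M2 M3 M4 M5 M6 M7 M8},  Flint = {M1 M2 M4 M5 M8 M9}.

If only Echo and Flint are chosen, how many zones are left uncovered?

Union of Echo, Flint = {M1, M2, M3, M4, M5, M6, M7, M8, M9} — that's every zone, so 0 are uncovered.

0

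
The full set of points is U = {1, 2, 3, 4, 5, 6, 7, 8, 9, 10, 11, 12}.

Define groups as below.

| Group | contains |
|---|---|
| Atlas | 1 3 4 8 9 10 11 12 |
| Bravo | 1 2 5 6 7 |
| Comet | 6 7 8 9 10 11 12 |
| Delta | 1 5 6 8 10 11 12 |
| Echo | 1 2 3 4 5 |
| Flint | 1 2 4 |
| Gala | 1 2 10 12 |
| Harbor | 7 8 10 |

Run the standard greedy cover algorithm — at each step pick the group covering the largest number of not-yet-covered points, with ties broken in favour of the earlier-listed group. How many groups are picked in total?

2

Greedy: pick Atlas (covers 8 new) → pick Bravo (covers 4 new). Total picks: 2.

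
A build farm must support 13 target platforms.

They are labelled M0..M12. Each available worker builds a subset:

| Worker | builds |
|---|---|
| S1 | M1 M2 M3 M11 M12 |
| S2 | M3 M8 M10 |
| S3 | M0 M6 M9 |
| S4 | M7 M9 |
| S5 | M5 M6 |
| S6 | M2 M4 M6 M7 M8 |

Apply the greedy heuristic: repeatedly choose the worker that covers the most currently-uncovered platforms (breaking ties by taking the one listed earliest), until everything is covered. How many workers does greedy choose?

5

Greedy: pick S1 (covers 5 new) → pick S6 (covers 4 new) → pick S3 (covers 2 new) → pick S2 (covers 1 new) → pick S5 (covers 1 new). Total picks: 5.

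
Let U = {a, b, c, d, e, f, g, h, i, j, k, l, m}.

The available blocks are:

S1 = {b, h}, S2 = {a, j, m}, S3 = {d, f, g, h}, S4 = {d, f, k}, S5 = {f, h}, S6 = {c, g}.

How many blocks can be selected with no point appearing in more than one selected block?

4

S1, S2, S4, S6 are pairwise disjoint (S1={b,h}; S2={a,j,m}; S4={d,f,k}; S6={c,g}).
Every remaining block overlaps one of these, and no 5 of the listed blocks are pairwise disjoint, so 4 is the maximum.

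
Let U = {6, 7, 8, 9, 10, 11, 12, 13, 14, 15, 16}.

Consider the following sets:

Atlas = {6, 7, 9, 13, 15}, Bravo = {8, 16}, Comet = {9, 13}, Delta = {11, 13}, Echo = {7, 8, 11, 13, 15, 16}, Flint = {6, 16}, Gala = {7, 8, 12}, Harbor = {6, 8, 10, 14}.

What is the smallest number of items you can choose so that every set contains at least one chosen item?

3

Take H = {8, 13, 16}. Each listed set contains at least one of these, so H is a hitting set of size 3.
The sets Delta, Flint, Gala are pairwise disjoint, so any hitting set needs a separate item for each — at least 3. Hence 3 is optimal.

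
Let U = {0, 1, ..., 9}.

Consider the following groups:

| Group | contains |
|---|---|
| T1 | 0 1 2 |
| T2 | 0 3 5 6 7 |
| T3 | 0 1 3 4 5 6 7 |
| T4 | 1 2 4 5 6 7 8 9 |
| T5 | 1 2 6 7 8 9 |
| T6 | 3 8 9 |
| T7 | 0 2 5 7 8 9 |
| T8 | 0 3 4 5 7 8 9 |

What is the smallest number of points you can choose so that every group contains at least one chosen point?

2

Take H = {0, 9}. Each listed group contains at least one of these, so H is a hitting set of size 2.
The groups T1, T6 are pairwise disjoint, so any hitting set needs a separate point for each — at least 2. Hence 2 is optimal.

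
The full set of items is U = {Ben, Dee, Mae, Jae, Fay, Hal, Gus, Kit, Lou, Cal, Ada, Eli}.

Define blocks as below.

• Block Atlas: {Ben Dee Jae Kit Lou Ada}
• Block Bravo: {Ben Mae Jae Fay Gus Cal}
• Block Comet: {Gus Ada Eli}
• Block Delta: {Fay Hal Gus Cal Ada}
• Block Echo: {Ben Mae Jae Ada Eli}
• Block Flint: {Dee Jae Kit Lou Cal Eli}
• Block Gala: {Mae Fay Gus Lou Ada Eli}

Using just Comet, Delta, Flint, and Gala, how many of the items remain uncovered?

Union of Comet, Delta, Flint, Gala = {Dee, Mae, Jae, Fay, Hal, Gus, Kit, Lou, Cal, Ada, Eli}.
Not covered: Ben — 1 item.

1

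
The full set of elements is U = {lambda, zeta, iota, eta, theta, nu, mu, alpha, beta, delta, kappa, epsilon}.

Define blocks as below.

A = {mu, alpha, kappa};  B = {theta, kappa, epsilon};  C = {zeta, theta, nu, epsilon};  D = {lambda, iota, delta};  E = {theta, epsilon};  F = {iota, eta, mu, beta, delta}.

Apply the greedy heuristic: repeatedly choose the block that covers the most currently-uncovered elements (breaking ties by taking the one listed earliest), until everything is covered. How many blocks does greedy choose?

Greedy: pick F (covers 5 new) → pick C (covers 4 new) → pick A (covers 2 new) → pick D (covers 1 new). Total picks: 4.

4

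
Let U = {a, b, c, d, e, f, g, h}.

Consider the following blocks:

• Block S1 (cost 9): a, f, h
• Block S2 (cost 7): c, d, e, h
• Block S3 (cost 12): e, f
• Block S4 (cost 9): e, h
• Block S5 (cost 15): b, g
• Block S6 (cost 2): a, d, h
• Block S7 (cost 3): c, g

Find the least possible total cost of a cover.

31

S1, S2, S5 together cover every point (S1 ∪ S2 ∪ S5 = {a, b, c, d, e, f, g, h}); total cost 9 + 7 + 15 = 31.
The greedy pick S6, S7, S3, S5 costs 32; no covering selection beats 31.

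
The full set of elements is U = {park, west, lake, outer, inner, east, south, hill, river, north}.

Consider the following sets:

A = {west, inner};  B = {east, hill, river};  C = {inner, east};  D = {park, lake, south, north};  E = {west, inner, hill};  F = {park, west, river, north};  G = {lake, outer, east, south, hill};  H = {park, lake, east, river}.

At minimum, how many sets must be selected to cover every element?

3

Take {E, F, G}. Their union is {park, west, lake, outer, inner, east, south, hill, river, north}, which is all 10 elements.
Only G contains outer, so G is forced; the remaining 5 elements need at least 2 more sets (each remaining set adds at most 4) — so at least 3 sets are needed, and 3 is optimal.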